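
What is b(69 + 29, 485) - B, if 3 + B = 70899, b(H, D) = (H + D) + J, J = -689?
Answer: -71002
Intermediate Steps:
b(H, D) = -689 + D + H (b(H, D) = (H + D) - 689 = (D + H) - 689 = -689 + D + H)
B = 70896 (B = -3 + 70899 = 70896)
b(69 + 29, 485) - B = (-689 + 485 + (69 + 29)) - 1*70896 = (-689 + 485 + 98) - 70896 = -106 - 70896 = -71002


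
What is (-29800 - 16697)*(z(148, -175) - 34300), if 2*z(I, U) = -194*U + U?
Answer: 1619258025/2 ≈ 8.0963e+8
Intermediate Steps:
z(I, U) = -193*U/2 (z(I, U) = (-194*U + U)/2 = (-193*U)/2 = -193*U/2)
(-29800 - 16697)*(z(148, -175) - 34300) = (-29800 - 16697)*(-193/2*(-175) - 34300) = -46497*(33775/2 - 34300) = -46497*(-34825/2) = 1619258025/2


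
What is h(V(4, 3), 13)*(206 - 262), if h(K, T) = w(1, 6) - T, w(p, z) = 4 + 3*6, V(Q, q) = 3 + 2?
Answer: -504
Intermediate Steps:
V(Q, q) = 5
w(p, z) = 22 (w(p, z) = 4 + 18 = 22)
h(K, T) = 22 - T
h(V(4, 3), 13)*(206 - 262) = (22 - 1*13)*(206 - 262) = (22 - 13)*(-56) = 9*(-56) = -504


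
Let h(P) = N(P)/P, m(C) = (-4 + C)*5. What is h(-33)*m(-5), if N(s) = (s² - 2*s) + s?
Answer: 1530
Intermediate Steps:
m(C) = -20 + 5*C
N(s) = s² - s
h(P) = -1 + P (h(P) = (P*(-1 + P))/P = -1 + P)
h(-33)*m(-5) = (-1 - 33)*(-20 + 5*(-5)) = -34*(-20 - 25) = -34*(-45) = 1530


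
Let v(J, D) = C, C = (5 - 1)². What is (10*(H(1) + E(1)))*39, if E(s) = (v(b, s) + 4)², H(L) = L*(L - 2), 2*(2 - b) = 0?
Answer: 155610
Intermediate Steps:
C = 16 (C = 4² = 16)
b = 2 (b = 2 - ½*0 = 2 + 0 = 2)
v(J, D) = 16
H(L) = L*(-2 + L)
E(s) = 400 (E(s) = (16 + 4)² = 20² = 400)
(10*(H(1) + E(1)))*39 = (10*(1*(-2 + 1) + 400))*39 = (10*(1*(-1) + 400))*39 = (10*(-1 + 400))*39 = (10*399)*39 = 3990*39 = 155610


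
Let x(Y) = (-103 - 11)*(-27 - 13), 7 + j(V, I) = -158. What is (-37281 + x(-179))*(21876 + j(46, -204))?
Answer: -710405631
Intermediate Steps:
j(V, I) = -165 (j(V, I) = -7 - 158 = -165)
x(Y) = 4560 (x(Y) = -114*(-40) = 4560)
(-37281 + x(-179))*(21876 + j(46, -204)) = (-37281 + 4560)*(21876 - 165) = -32721*21711 = -710405631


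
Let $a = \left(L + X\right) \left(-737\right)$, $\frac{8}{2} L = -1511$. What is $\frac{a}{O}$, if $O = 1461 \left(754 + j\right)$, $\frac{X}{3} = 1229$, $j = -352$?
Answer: $- \frac{145607}{35064} \approx -4.1526$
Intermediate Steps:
$L = - \frac{1511}{4}$ ($L = \frac{1}{4} \left(-1511\right) = - \frac{1511}{4} \approx -377.75$)
$X = 3687$ ($X = 3 \cdot 1229 = 3687$)
$O = 587322$ ($O = 1461 \left(754 - 352\right) = 1461 \cdot 402 = 587322$)
$a = - \frac{9755669}{4}$ ($a = \left(- \frac{1511}{4} + 3687\right) \left(-737\right) = \frac{13237}{4} \left(-737\right) = - \frac{9755669}{4} \approx -2.4389 \cdot 10^{6}$)
$\frac{a}{O} = - \frac{9755669}{4 \cdot 587322} = \left(- \frac{9755669}{4}\right) \frac{1}{587322} = - \frac{145607}{35064}$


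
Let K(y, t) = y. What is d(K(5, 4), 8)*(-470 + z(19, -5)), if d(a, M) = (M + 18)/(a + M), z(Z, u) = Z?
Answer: -902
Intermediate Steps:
d(a, M) = (18 + M)/(M + a)
d(K(5, 4), 8)*(-470 + z(19, -5)) = ((18 + 8)/(8 + 5))*(-470 + 19) = (26/13)*(-451) = ((1/13)*26)*(-451) = 2*(-451) = -902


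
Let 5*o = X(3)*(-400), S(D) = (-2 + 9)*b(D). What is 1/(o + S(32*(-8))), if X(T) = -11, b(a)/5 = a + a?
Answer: -1/17040 ≈ -5.8685e-5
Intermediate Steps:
b(a) = 10*a (b(a) = 5*(a + a) = 5*(2*a) = 10*a)
S(D) = 70*D (S(D) = (-2 + 9)*(10*D) = 7*(10*D) = 70*D)
o = 880 (o = (-11*(-400))/5 = (⅕)*4400 = 880)
1/(o + S(32*(-8))) = 1/(880 + 70*(32*(-8))) = 1/(880 + 70*(-256)) = 1/(880 - 17920) = 1/(-17040) = -1/17040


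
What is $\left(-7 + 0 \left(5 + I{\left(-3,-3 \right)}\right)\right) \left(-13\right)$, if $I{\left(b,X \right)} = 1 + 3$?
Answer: $91$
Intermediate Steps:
$I{\left(b,X \right)} = 4$
$\left(-7 + 0 \left(5 + I{\left(-3,-3 \right)}\right)\right) \left(-13\right) = \left(-7 + 0 \left(5 + 4\right)\right) \left(-13\right) = \left(-7 + 0 \cdot 9\right) \left(-13\right) = \left(-7 + 0\right) \left(-13\right) = \left(-7\right) \left(-13\right) = 91$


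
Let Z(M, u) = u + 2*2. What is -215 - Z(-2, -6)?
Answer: -213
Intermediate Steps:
Z(M, u) = 4 + u (Z(M, u) = u + 4 = 4 + u)
-215 - Z(-2, -6) = -215 - (4 - 6) = -215 - 1*(-2) = -215 + 2 = -213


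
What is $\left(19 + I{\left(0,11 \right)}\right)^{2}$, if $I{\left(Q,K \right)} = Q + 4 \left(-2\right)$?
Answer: $121$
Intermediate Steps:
$I{\left(Q,K \right)} = -8 + Q$ ($I{\left(Q,K \right)} = Q - 8 = -8 + Q$)
$\left(19 + I{\left(0,11 \right)}\right)^{2} = \left(19 + \left(-8 + 0\right)\right)^{2} = \left(19 - 8\right)^{2} = 11^{2} = 121$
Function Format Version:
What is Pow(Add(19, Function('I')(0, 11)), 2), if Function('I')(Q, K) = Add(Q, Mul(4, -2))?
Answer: 121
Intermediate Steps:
Function('I')(Q, K) = Add(-8, Q) (Function('I')(Q, K) = Add(Q, -8) = Add(-8, Q))
Pow(Add(19, Function('I')(0, 11)), 2) = Pow(Add(19, Add(-8, 0)), 2) = Pow(Add(19, -8), 2) = Pow(11, 2) = 121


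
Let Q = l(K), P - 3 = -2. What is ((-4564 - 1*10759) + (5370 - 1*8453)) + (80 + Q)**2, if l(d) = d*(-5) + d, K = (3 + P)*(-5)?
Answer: 7194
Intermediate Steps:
P = 1 (P = 3 - 2 = 1)
K = -20 (K = (3 + 1)*(-5) = 4*(-5) = -20)
l(d) = -4*d (l(d) = -5*d + d = -4*d)
Q = 80 (Q = -4*(-20) = 80)
((-4564 - 1*10759) + (5370 - 1*8453)) + (80 + Q)**2 = ((-4564 - 1*10759) + (5370 - 1*8453)) + (80 + 80)**2 = ((-4564 - 10759) + (5370 - 8453)) + 160**2 = (-15323 - 3083) + 25600 = -18406 + 25600 = 7194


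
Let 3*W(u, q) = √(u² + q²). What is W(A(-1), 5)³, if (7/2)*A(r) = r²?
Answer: 1229*√1229/9261 ≈ 4.6523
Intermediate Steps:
A(r) = 2*r²/7
W(u, q) = √(q² + u²)/3 (W(u, q) = √(u² + q²)/3 = √(q² + u²)/3)
W(A(-1), 5)³ = (√(5² + ((2/7)*(-1)²)²)/3)³ = (√(25 + ((2/7)*1)²)/3)³ = (√(25 + (2/7)²)/3)³ = (√(25 + 4/49)/3)³ = (√(1229/49)/3)³ = ((√1229/7)/3)³ = (√1229/21)³ = 1229*√1229/9261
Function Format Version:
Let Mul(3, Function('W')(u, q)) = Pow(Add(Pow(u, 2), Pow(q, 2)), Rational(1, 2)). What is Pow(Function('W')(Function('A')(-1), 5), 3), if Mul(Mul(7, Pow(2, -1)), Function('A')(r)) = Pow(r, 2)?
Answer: Mul(Rational(1229, 9261), Pow(1229, Rational(1, 2))) ≈ 4.6523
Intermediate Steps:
Function('A')(r) = Mul(Rational(2, 7), Pow(r, 2))
Function('W')(u, q) = Mul(Rational(1, 3), Pow(Add(Pow(q, 2), Pow(u, 2)), Rational(1, 2))) (Function('W')(u, q) = Mul(Rational(1, 3), Pow(Add(Pow(u, 2), Pow(q, 2)), Rational(1, 2))) = Mul(Rational(1, 3), Pow(Add(Pow(q, 2), Pow(u, 2)), Rational(1, 2))))
Pow(Function('W')(Function('A')(-1), 5), 3) = Pow(Mul(Rational(1, 3), Pow(Add(Pow(5, 2), Pow(Mul(Rational(2, 7), Pow(-1, 2)), 2)), Rational(1, 2))), 3) = Pow(Mul(Rational(1, 3), Pow(Add(25, Pow(Mul(Rational(2, 7), 1), 2)), Rational(1, 2))), 3) = Pow(Mul(Rational(1, 3), Pow(Add(25, Pow(Rational(2, 7), 2)), Rational(1, 2))), 3) = Pow(Mul(Rational(1, 3), Pow(Add(25, Rational(4, 49)), Rational(1, 2))), 3) = Pow(Mul(Rational(1, 3), Pow(Rational(1229, 49), Rational(1, 2))), 3) = Pow(Mul(Rational(1, 3), Mul(Rational(1, 7), Pow(1229, Rational(1, 2)))), 3) = Pow(Mul(Rational(1, 21), Pow(1229, Rational(1, 2))), 3) = Mul(Rational(1229, 9261), Pow(1229, Rational(1, 2)))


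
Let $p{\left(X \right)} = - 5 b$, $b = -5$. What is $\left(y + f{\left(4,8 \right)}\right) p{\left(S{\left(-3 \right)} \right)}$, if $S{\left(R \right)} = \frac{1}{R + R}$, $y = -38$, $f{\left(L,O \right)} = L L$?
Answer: $-550$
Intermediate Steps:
$f{\left(L,O \right)} = L^{2}$
$S{\left(R \right)} = \frac{1}{2 R}$
$p{\left(X \right)} = 25$ ($p{\left(X \right)} = \left(-5\right) \left(-5\right) = 25$)
$\left(y + f{\left(4,8 \right)}\right) p{\left(S{\left(-3 \right)} \right)} = \left(-38 + 4^{2}\right) 25 = \left(-38 + 16\right) 25 = \left(-22\right) 25 = -550$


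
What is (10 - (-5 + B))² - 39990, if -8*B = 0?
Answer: -39765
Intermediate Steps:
B = 0 (B = -⅛*0 = 0)
(10 - (-5 + B))² - 39990 = (10 - (-5 + 0))² - 39990 = (10 - 1*(-5))² - 39990 = (10 + 5)² - 39990 = 15² - 39990 = 225 - 39990 = -39765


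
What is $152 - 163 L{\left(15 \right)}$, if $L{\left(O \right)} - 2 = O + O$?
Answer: $-5064$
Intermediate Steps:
$L{\left(O \right)} = 2 + 2 O$ ($L{\left(O \right)} = 2 + \left(O + O\right) = 2 + 2 O$)
$152 - 163 L{\left(15 \right)} = 152 - 163 \left(2 + 2 \cdot 15\right) = 152 - 163 \left(2 + 30\right) = 152 - 5216 = -5064$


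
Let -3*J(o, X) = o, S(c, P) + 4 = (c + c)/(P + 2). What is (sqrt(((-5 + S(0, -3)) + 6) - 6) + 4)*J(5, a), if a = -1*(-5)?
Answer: -20/3 - 5*I ≈ -6.6667 - 5.0*I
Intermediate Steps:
S(c, P) = -4 + 2*c/(2 + P) (S(c, P) = -4 + (c + c)/(P + 2) = -4 + (2*c)/(2 + P) = -4 + 2*c/(2 + P))
a = 5
J(o, X) = -o/3
(sqrt(((-5 + S(0, -3)) + 6) - 6) + 4)*J(5, a) = (sqrt(((-5 + 2*(-4 + 0 - 2*(-3))/(2 - 3)) + 6) - 6) + 4)*(-1/3*5) = (sqrt(((-5 + 2*(-4 + 0 + 6)/(-1)) + 6) - 6) + 4)*(-5/3) = (sqrt(((-5 + 2*(-1)*2) + 6) - 6) + 4)*(-5/3) = (sqrt(((-5 - 4) + 6) - 6) + 4)*(-5/3) = (sqrt((-9 + 6) - 6) + 4)*(-5/3) = (sqrt(-3 - 6) + 4)*(-5/3) = (sqrt(-9) + 4)*(-5/3) = (3*I + 4)*(-5/3) = (4 + 3*I)*(-5/3) = -20/3 - 5*I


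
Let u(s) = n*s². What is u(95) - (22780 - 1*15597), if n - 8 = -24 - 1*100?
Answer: -1054083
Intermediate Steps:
n = -116 (n = 8 + (-24 - 1*100) = 8 + (-24 - 100) = 8 - 124 = -116)
u(s) = -116*s²
u(95) - (22780 - 1*15597) = -116*95² - (22780 - 1*15597) = -116*9025 - (22780 - 15597) = -1046900 - 1*7183 = -1046900 - 7183 = -1054083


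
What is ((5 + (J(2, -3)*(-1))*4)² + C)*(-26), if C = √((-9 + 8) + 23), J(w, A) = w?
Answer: -234 - 26*√22 ≈ -355.95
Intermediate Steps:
C = √22 (C = √(-1 + 23) = √22 ≈ 4.6904)
((5 + (J(2, -3)*(-1))*4)² + C)*(-26) = ((5 + (2*(-1))*4)² + √22)*(-26) = ((5 - 2*4)² + √22)*(-26) = ((5 - 8)² + √22)*(-26) = ((-3)² + √22)*(-26) = (9 + √22)*(-26) = -234 - 26*√22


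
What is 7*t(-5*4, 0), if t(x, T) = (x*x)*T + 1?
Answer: 7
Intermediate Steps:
t(x, T) = 1 + T*x**2 (t(x, T) = x**2*T + 1 = T*x**2 + 1 = 1 + T*x**2)
7*t(-5*4, 0) = 7*(1 + 0*(-5*4)**2) = 7*(1 + 0*(-20)**2) = 7*(1 + 0*400) = 7*(1 + 0) = 7*1 = 7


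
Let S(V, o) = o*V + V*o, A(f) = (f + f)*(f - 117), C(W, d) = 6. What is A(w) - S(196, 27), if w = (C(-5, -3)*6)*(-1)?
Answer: 432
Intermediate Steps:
w = -36 (w = (6*6)*(-1) = 36*(-1) = -36)
A(f) = 2*f*(-117 + f) (A(f) = (2*f)*(-117 + f) = 2*f*(-117 + f))
S(V, o) = 2*V*o (S(V, o) = V*o + V*o = 2*V*o)
A(w) - S(196, 27) = 2*(-36)*(-117 - 36) - 2*196*27 = 2*(-36)*(-153) - 1*10584 = 11016 - 10584 = 432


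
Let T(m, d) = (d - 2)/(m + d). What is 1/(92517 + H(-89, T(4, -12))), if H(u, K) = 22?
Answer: 1/92539 ≈ 1.0806e-5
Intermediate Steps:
T(m, d) = (-2 + d)/(d + m)
1/(92517 + H(-89, T(4, -12))) = 1/(92517 + 22) = 1/92539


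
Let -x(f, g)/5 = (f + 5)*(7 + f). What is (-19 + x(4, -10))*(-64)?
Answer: 32896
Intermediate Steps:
x(f, g) = -5*(5 + f)*(7 + f) (x(f, g) = -5*(f + 5)*(7 + f) = -5*(5 + f)*(7 + f))
(-19 + x(4, -10))*(-64) = (-19 + (-175 - 60*4 - 5*4**2))*(-64) = (-19 + (-175 - 240 - 5*16))*(-64) = (-19 + (-175 - 240 - 80))*(-64) = (-19 - 495)*(-64) = -514*(-64) = 32896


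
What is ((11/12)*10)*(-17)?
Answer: -935/6 ≈ -155.83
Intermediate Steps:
((11/12)*10)*(-17) = (55/6)*(-17) = -935/6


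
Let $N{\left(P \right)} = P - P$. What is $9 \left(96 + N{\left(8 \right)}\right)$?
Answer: $864$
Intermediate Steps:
$N{\left(P \right)} = 0$
$9 \left(96 + N{\left(8 \right)}\right) = 9 \left(96 + 0\right) = 9 \cdot 96 = 864$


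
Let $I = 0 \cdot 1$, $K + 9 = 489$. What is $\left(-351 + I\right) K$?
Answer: $-168480$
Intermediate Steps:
$K = 480$ ($K = -9 + 489 = 480$)
$I = 0$
$\left(-351 + I\right) K = \left(-351 + 0\right) 480 = \left(-351\right) 480 = -168480$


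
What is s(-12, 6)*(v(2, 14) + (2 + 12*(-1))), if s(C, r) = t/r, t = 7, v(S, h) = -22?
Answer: -112/3 ≈ -37.333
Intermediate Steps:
s(C, r) = 7/r
s(-12, 6)*(v(2, 14) + (2 + 12*(-1))) = (7/6)*(-22 + (2 + 12*(-1))) = (7*(⅙))*(-22 + (2 - 12)) = 7*(-22 - 10)/6 = (7/6)*(-32) = -112/3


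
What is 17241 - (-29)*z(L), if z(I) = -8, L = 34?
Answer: 17009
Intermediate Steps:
17241 - (-29)*z(L) = 17241 - (-29)*(-8) = 17241 - 1*232 = 17241 - 232 = 17009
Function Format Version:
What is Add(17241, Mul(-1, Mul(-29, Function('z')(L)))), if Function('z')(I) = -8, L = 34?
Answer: 17009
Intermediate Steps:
Add(17241, Mul(-1, Mul(-29, Function('z')(L)))) = Add(17241, Mul(-1, Mul(-29, -8))) = Add(17241, Mul(-1, 232)) = Add(17241, -232) = 17009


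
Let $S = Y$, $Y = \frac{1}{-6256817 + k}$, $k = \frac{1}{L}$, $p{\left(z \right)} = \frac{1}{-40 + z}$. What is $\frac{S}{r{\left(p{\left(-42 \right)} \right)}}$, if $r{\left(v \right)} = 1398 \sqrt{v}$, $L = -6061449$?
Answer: $\frac{2020483 i \sqrt{82}}{17673225750890644} \approx 1.0353 \cdot 10^{-9} i$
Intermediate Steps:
$k = - \frac{1}{6061449}$ ($k = \frac{1}{-6061449} = - \frac{1}{6061449} \approx -1.6498 \cdot 10^{-7}$)
$Y = - \frac{6061449}{37925377147834}$ ($Y = \frac{1}{-6256817 - \frac{1}{6061449}} = \frac{1}{- \frac{37925377147834}{6061449}} = - \frac{6061449}{37925377147834} \approx -1.5983 \cdot 10^{-7}$)
$S = - \frac{6061449}{37925377147834} \approx -1.5983 \cdot 10^{-7}$
$\frac{S}{r{\left(p{\left(-42 \right)} \right)}} = - \frac{6061449}{37925377147834 \cdot 1398 \sqrt{\frac{1}{-40 - 42}}} = - \frac{6061449}{37925377147834 \cdot 1398 \sqrt{\frac{1}{-82}}} = - \frac{6061449}{37925377147834 \cdot 1398 \sqrt{- \frac{1}{82}}} = - \frac{6061449}{37925377147834 \cdot 1398 \frac{i \sqrt{82}}{82}} = - \frac{6061449}{37925377147834 \frac{699 i \sqrt{82}}{41}} = - \frac{6061449 \left(- \frac{i \sqrt{82}}{1398}\right)}{37925377147834} = \frac{2020483 i \sqrt{82}}{17673225750890644}$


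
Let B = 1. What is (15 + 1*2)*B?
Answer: 17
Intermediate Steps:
(15 + 1*2)*B = (15 + 1*2)*1 = (15 + 2)*1 = 17*1 = 17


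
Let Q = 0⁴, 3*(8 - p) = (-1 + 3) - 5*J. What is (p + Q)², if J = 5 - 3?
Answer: 1024/9 ≈ 113.78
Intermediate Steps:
J = 2
p = 32/3 (p = 8 - ((-1 + 3) - 5*2)/3 = 8 - (2 - 10)/3 = 8 - ⅓*(-8) = 8 + 8/3 = 32/3 ≈ 10.667)
Q = 0
(p + Q)² = (32/3 + 0)² = (32/3)² = 1024/9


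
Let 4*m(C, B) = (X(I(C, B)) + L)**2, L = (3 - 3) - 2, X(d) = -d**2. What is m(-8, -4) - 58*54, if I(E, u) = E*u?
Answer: 260037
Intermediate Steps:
L = -2 (L = 0 - 2 = -2)
m(C, B) = (-2 - B**2*C**2)**2/4 (m(C, B) = (-(C*B)**2 - 2)**2/4 = (-(B*C)**2 - 2)**2/4 = (-B**2*C**2 - 2)**2/4 = (-2 - B**2*C**2)**2/4)
m(-8, -4) - 58*54 = (2 + (-4)**2*(-8)**2)**2/4 - 58*54 = (2 + 16*64)**2/4 - 3132 = (2 + 1024)**2/4 - 3132 = (1/4)*1026**2 - 3132 = (1/4)*1052676 - 3132 = 263169 - 3132 = 260037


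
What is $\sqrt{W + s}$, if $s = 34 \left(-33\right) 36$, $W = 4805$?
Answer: $i \sqrt{35587} \approx 188.65 i$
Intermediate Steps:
$s = -40392$ ($s = \left(-1122\right) 36 = -40392$)
$\sqrt{W + s} = \sqrt{4805 - 40392} = \sqrt{-35587} = i \sqrt{35587}$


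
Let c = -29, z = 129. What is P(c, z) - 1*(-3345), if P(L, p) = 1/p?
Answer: 431506/129 ≈ 3345.0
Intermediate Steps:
P(c, z) - 1*(-3345) = 1/129 - 1*(-3345) = 1/129 + 3345 = 431506/129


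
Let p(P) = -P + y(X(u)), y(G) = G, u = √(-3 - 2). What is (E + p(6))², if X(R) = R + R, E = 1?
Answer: 5 - 20*I*√5 ≈ 5.0 - 44.721*I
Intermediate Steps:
u = I*√5 (u = √(-5) = I*√5 ≈ 2.2361*I)
X(R) = 2*R
p(P) = -P + 2*I*√5 (p(P) = -P + 2*(I*√5) = -P + 2*I*√5)
(E + p(6))² = (1 + (-1*6 + 2*I*√5))² = (1 + (-6 + 2*I*√5))² = (-5 + 2*I*√5)²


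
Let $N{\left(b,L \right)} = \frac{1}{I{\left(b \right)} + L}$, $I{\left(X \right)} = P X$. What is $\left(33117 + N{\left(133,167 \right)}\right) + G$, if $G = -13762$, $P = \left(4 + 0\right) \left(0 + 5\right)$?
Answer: $\frac{54716586}{2827} \approx 19355.0$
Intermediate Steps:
$P = 20$ ($P = 4 \cdot 5 = 20$)
$I{\left(X \right)} = 20 X$
$N{\left(b,L \right)} = \frac{1}{L + 20 b}$ ($N{\left(b,L \right)} = \frac{1}{20 b + L} = \frac{1}{L + 20 b}$)
$\left(33117 + N{\left(133,167 \right)}\right) + G = \left(33117 + \frac{1}{167 + 20 \cdot 133}\right) - 13762 = \left(33117 + \frac{1}{167 + 2660}\right) - 13762 = \left(33117 + \frac{1}{2827}\right) - 13762 = \frac{93621760}{2827} - 13762 = \frac{54716586}{2827}$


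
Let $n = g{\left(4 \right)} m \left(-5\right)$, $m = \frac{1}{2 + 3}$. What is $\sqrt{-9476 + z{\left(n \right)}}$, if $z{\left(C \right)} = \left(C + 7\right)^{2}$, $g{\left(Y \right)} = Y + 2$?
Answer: $5 i \sqrt{379} \approx 97.34 i$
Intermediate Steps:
$g{\left(Y \right)} = 2 + Y$
$m = \frac{1}{5} \approx 0.2$
$n = -6$ ($n = \left(2 + 4\right) \frac{1}{5} \left(-5\right) = 6 \cdot \frac{1}{5} \left(-5\right) = \frac{6}{5} \left(-5\right) = -6$)
$z{\left(C \right)} = \left(7 + C\right)^{2}$
$\sqrt{-9476 + z{\left(n \right)}} = \sqrt{-9476 + \left(7 - 6\right)^{2}} = \sqrt{-9476 + 1^{2}} = \sqrt{-9476 + 1} = \sqrt{-9475} = 5 i \sqrt{379}$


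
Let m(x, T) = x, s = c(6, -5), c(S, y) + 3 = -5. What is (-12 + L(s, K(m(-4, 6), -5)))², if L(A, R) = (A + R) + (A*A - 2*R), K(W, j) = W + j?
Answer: 2809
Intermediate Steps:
c(S, y) = -8 (c(S, y) = -3 - 5 = -8)
s = -8
L(A, R) = A + A² - R (L(A, R) = (A + R) + (A² - 2*R) = A + A² - R)
(-12 + L(s, K(m(-4, 6), -5)))² = (-12 + (-8 + (-8)² - (-4 - 5)))² = (-12 + (-8 + 64 - 1*(-9)))² = (-12 + (-8 + 64 + 9))² = (-12 + 65)² = 53² = 2809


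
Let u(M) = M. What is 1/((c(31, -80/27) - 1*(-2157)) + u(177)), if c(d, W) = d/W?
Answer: 80/185883 ≈ 0.00043038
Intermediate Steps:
1/((c(31, -80/27) - 1*(-2157)) + u(177)) = 1/((31/((-80/27)) - 1*(-2157)) + 177) = 1/((31/((-80*1/27)) + 2157) + 177) = 1/((31/(-80/27) + 2157) + 177) = 1/((31*(-27/80) + 2157) + 177) = 1/((-837/80 + 2157) + 177) = 1/(171723/80 + 177) = 1/(185883/80) = 80/185883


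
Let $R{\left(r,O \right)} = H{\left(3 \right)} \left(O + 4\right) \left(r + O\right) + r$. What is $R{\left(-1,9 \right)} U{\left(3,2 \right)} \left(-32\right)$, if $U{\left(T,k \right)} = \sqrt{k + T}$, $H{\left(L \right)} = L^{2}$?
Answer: $- 29920 \sqrt{5} \approx -66903.0$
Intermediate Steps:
$R{\left(r,O \right)} = r + 9 \left(4 + O\right) \left(O + r\right)$ ($R{\left(r,O \right)} = 3^{2} \left(O + 4\right) \left(r + O\right) + r = 9 \left(4 + O\right) \left(O + r\right) + r = r + 9 \left(4 + O\right) \left(O + r\right)$)
$U{\left(T,k \right)} = \sqrt{T + k}$
$R{\left(-1,9 \right)} U{\left(3,2 \right)} \left(-32\right) = \left(9 \cdot 9^{2} + 36 \cdot 9 + 37 \left(-1\right) + 9 \cdot 9 \left(-1\right)\right) \sqrt{3 + 2} \left(-32\right) = \left(9 \cdot 81 + 324 - 37 - 81\right) \sqrt{5} \left(-32\right) = \left(729 + 324 - 37 - 81\right) \sqrt{5} \left(-32\right) = 935 \sqrt{5} \left(-32\right) = - 29920 \sqrt{5}$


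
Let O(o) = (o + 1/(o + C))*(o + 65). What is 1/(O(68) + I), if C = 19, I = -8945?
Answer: 87/8746 ≈ 0.0099474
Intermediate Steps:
O(o) = (65 + o)*(o + 1/(19 + o)) (O(o) = (o + 1/(o + 19))*(o + 65) = (o + 1/(19 + o))*(65 + o) = (65 + o)*(o + 1/(19 + o)))
1/(O(68) + I) = 1/((65 + 68**3 + 84*68**2 + 1236*68)/(19 + 68) - 8945) = 1/((65 + 314432 + 84*4624 + 84048)/87 - 8945) = 1/((65 + 314432 + 388416 + 84048)/87 - 8945) = 1/((1/87)*786961 - 8945) = 1/(786961/87 - 8945) = 1/(8746/87) = 87/8746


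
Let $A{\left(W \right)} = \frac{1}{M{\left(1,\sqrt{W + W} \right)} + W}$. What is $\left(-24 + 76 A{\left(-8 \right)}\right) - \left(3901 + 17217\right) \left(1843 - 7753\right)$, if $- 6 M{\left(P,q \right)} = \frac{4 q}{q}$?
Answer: $\frac{1622495514}{13} \approx 1.2481 \cdot 10^{8}$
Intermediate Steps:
$M{\left(P,q \right)} = - \frac{2}{3}$ ($M{\left(P,q \right)} = - \frac{4 q \frac{1}{q}}{6} = \left(- \frac{1}{6}\right) 4 = - \frac{2}{3}$)
$A{\left(W \right)} = \frac{1}{- \frac{2}{3} + W}$
$\left(-24 + 76 A{\left(-8 \right)}\right) - \left(3901 + 17217\right) \left(1843 - 7753\right) = \left(-24 + 76 \frac{3}{-2 + 3 \left(-8\right)}\right) - \left(3901 + 17217\right) \left(1843 - 7753\right) = \left(-24 + 76 \frac{3}{-2 - 24}\right) - 21118 \left(-5910\right) = \left(-24 + 76 \frac{3}{-26}\right) - -124807380 = \left(-24 + 76 \cdot 3 \left(- \frac{1}{26}\right)\right) + 124807380 = \left(-24 + 76 \left(- \frac{3}{26}\right)\right) + 124807380 = \left(-24 - \frac{114}{13}\right) + 124807380 = - \frac{426}{13} + 124807380 = \frac{1622495514}{13}$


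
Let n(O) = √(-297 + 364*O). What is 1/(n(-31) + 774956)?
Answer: 774956/600556813517 - I*√11581/600556813517 ≈ 1.2904e-6 - 1.7919e-10*I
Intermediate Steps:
1/(n(-31) + 774956) = 1/(√(-297 + 364*(-31)) + 774956) = 1/(√(-297 - 11284) + 774956) = 1/(√(-11581) + 774956) = 1/(I*√11581 + 774956) = 1/(774956 + I*√11581)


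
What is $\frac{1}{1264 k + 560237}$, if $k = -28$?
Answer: $\frac{1}{524845} \approx 1.9053 \cdot 10^{-6}$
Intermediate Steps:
$\frac{1}{1264 k + 560237} = \frac{1}{1264 \left(-28\right) + 560237} = \frac{1}{-35392 + 560237} = \frac{1}{524845}$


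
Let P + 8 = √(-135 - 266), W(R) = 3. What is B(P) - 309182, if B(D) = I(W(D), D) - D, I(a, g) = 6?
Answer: -309168 - I*√401 ≈ -3.0917e+5 - 20.025*I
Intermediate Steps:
P = -8 + I*√401 (P = -8 + √(-135 - 266) = -8 + √(-401) = -8 + I*√401 ≈ -8.0 + 20.025*I)
B(D) = 6 - D
B(P) - 309182 = (6 - (-8 + I*√401)) - 309182 = (6 + (8 - I*√401)) - 309182 = (14 - I*√401) - 309182 = -309168 - I*√401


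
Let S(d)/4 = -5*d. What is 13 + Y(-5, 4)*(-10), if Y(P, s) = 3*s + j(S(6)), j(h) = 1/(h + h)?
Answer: -2567/24 ≈ -106.96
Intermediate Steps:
S(d) = -20*d (S(d) = 4*(-5*d) = -20*d)
j(h) = 1/(2*h)
Y(P, s) = -1/240 + 3*s (Y(P, s) = 3*s + 1/(2*((-20*6))) = 3*s + (½)/(-120) = 3*s + (½)*(-1/120) = 3*s - 1/240 = -1/240 + 3*s)
13 + Y(-5, 4)*(-10) = 13 + (-1/240 + 3*4)*(-10) = 13 + (-1/240 + 12)*(-10) = 13 + (2879/240)*(-10) = 13 - 2879/24 = -2567/24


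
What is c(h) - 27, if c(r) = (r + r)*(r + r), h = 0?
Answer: -27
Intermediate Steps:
c(r) = 4*r² (c(r) = (2*r)*(2*r) = 4*r²)
c(h) - 27 = 4*0² - 27 = 4*0 - 27 = 0 - 27 = -27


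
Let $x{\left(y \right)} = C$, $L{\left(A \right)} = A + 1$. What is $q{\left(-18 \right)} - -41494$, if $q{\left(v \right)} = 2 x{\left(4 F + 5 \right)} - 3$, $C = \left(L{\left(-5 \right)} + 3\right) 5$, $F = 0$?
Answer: $41481$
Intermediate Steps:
$L{\left(A \right)} = 1 + A$
$C = -5$ ($C = \left(\left(1 - 5\right) + 3\right) 5 = \left(-4 + 3\right) 5 = \left(-1\right) 5 = -5$)
$x{\left(y \right)} = -5$
$q{\left(v \right)} = -13$ ($q{\left(v \right)} = 2 \left(-5\right) - 3 = -10 - 3 = -13$)
$q{\left(-18 \right)} - -41494 = -13 - -41494 = -13 + 41494 = 41481$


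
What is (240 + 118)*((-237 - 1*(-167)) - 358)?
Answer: -153224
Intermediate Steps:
(240 + 118)*((-237 - 1*(-167)) - 358) = 358*((-237 + 167) - 358) = 358*(-70 - 358) = 358*(-428) = -153224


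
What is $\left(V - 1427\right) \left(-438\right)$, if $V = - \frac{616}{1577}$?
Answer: $\frac{985935810}{1577} \approx 6.252 \cdot 10^{5}$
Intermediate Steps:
$V = - \frac{616}{1577}$ ($V = \left(-616\right) \frac{1}{1577} = - \frac{616}{1577} \approx -0.39061$)
$\left(V - 1427\right) \left(-438\right) = \left(- \frac{616}{1577} - 1427\right) \left(-438\right) = \left(- \frac{2250995}{1577}\right) \left(-438\right) = \frac{985935810}{1577}$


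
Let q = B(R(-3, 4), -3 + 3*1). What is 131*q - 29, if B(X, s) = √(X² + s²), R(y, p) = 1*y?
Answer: 364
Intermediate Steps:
R(y, p) = y
q = 3 (q = √((-3)² + (-3 + 3*1)²) = √(9 + (-3 + 3)²) = √(9 + 0²) = √(9 + 0) = √9 = 3)
131*q - 29 = 131*3 - 29 = 393 - 29 = 364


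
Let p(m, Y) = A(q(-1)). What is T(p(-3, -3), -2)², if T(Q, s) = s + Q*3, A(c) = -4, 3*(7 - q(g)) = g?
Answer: 196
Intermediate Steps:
q(g) = 7 - g/3
p(m, Y) = -4
T(Q, s) = s + 3*Q
T(p(-3, -3), -2)² = (-2 + 3*(-4))² = (-2 - 12)² = (-14)² = 196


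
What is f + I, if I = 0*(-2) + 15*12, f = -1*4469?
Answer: -4289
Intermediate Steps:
f = -4469
I = 180 (I = 0 + 180 = 180)
f + I = -4469 + 180 = -4289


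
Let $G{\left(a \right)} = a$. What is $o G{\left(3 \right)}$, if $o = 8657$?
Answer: $25971$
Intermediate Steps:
$o G{\left(3 \right)} = 8657 \cdot 3 = 25971$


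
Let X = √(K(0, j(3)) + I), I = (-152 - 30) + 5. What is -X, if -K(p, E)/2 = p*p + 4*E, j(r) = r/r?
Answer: -I*√185 ≈ -13.601*I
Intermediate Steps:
j(r) = 1
K(p, E) = -8*E - 2*p² (K(p, E) = -2*(p*p + 4*E) = -2*(p² + 4*E) = -8*E - 2*p²)
I = -177 (I = -182 + 5 = -177)
X = I*√185 (X = √((-8*1 - 2*0²) - 177) = √((-8 - 2*0) - 177) = √((-8 + 0) - 177) = √(-8 - 177) = √(-185) = I*√185 ≈ 13.601*I)
-X = -I*√185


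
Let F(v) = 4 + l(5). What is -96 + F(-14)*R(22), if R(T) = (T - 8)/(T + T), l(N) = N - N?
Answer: -1042/11 ≈ -94.727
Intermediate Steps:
l(N) = 0
R(T) = (-8 + T)/(2*T) (R(T) = (-8 + T)/((2*T)) = (-8 + T)*(1/(2*T)) = (-8 + T)/(2*T))
F(v) = 4 (F(v) = 4 + 0 = 4)
-96 + F(-14)*R(22) = -96 + 4*((1/2)*(-8 + 22)/22) = -96 + 4*((1/2)*(1/22)*14) = -96 + 4*(7/22) = -96 + 14/11 = -1042/11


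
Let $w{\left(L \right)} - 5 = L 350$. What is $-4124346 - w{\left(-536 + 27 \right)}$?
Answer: $-3946201$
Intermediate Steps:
$w{\left(L \right)} = 5 + 350 L$ ($w{\left(L \right)} = 5 + L 350 = 5 + 350 L$)
$-4124346 - w{\left(-536 + 27 \right)} = -4124346 - \left(5 + 350 \left(-536 + 27\right)\right) = -4124346 - \left(5 + 350 \left(-509\right)\right) = -4124346 - \left(5 - 178150\right) = -4124346 - -178145 = -4124346 + 178145 = -3946201$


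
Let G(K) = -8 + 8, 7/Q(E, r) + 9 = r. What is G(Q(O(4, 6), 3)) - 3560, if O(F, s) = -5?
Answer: -3560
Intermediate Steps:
Q(E, r) = 7/(-9 + r)
G(K) = 0
G(Q(O(4, 6), 3)) - 3560 = 0 - 3560 = -3560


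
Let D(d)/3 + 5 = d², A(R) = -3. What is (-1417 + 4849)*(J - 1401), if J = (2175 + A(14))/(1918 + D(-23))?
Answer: -8386637688/1745 ≈ -4.8061e+6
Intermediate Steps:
D(d) = -15 + 3*d²
J = 1086/1745 (J = (2175 - 3)/(1918 + (-15 + 3*(-23)²)) = 2172/(1918 + (-15 + 3*529)) = 2172/(1918 + (-15 + 1587)) = 2172/(1918 + 1572) = 2172/3490 = 2172*(1/3490) = 1086/1745 ≈ 0.62235)
(-1417 + 4849)*(J - 1401) = (-1417 + 4849)*(1086/1745 - 1401) = 3432*(-2443659/1745) = -8386637688/1745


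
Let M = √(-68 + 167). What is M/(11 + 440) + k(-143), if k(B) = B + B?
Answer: -286 + 3*√11/451 ≈ -285.98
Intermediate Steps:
k(B) = 2*B
M = 3*√11 (M = √99 = 3*√11 ≈ 9.9499)
M/(11 + 440) + k(-143) = (3*√11)/(11 + 440) + 2*(-143) = (3*√11)/451 - 286 = (3*√11)*(1/451) - 286 = 3*√11/451 - 286 = -286 + 3*√11/451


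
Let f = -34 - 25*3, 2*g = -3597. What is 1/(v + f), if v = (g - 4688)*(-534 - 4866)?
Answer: 1/35026991 ≈ 2.8549e-8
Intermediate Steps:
g = -3597/2 (g = (1/2)*(-3597) = -3597/2 ≈ -1798.5)
f = -109 (f = -34 - 75 = -109)
v = 35027100 (v = (-3597/2 - 4688)*(-534 - 4866) = -12973/2*(-5400) = 35027100)
1/(v + f) = 1/(35027100 - 109) = 1/35026991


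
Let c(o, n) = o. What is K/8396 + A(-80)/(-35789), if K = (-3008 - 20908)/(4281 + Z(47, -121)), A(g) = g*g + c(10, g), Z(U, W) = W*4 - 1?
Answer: -303476959/1687335724 ≈ -0.17986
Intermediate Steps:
Z(U, W) = -1 + 4*W (Z(U, W) = 4*W - 1 = -1 + 4*W)
A(g) = 10 + g² (A(g) = g*g + 10 = g² + 10 = 10 + g²)
K = -5979/949 (K = (-3008 - 20908)/(4281 + (-1 + 4*(-121))) = -23916/(4281 + (-1 - 484)) = -23916/(4281 - 485) = -23916/3796 = -23916*1/3796 = -5979/949 ≈ -6.3003)
K/8396 + A(-80)/(-35789) = -5979/949/8396 + (10 + (-80)²)/(-35789) = -5979/949*1/8396 + (10 + 6400)*(-1/35789) = -5979/7967804 + 6410*(-1/35789) = -5979/7967804 - 6410/35789 = -303476959/1687335724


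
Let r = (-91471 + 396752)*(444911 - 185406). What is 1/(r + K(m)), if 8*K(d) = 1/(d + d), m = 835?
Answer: 13360/1058405197290801 ≈ 1.2623e-11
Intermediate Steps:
r = 79221945905 (r = 305281*259505 = 79221945905)
K(d) = 1/(16*d) (K(d) = 1/(8*(d + d)) = 1/(8*((2*d))) = (1/(2*d))/8 = 1/(16*d))
1/(r + K(m)) = 1/(79221945905 + (1/16)/835) = 1/(79221945905 + (1/16)*(1/835)) = 1/(79221945905 + 1/13360) = 1/(1058405197290801/13360) = 13360/1058405197290801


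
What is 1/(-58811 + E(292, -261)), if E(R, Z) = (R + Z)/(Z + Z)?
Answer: -522/30699373 ≈ -1.7004e-5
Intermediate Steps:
E(R, Z) = (R + Z)/(2*Z) (E(R, Z) = (R + Z)/((2*Z)) = (R + Z)*(1/(2*Z)) = (R + Z)/(2*Z))
1/(-58811 + E(292, -261)) = 1/(-58811 + (½)*(292 - 261)/(-261)) = 1/(-58811 + (½)*(-1/261)*31) = 1/(-58811 - 31/522) = 1/(-30699373/522) = -522/30699373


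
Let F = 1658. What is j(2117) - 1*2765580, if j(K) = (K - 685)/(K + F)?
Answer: -10440063068/3775 ≈ -2.7656e+6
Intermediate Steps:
j(K) = (-685 + K)/(1658 + K) (j(K) = (K - 685)/(K + 1658) = (-685 + K)/(1658 + K))
j(2117) - 1*2765580 = (-685 + 2117)/(1658 + 2117) - 1*2765580 = 1432/3775 - 2765580 = -10440063068/3775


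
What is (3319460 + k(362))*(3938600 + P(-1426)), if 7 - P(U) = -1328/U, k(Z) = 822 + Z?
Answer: 9325119239265788/713 ≈ 1.3079e+13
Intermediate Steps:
P(U) = 7 + 1328/U (P(U) = 7 - (-1328)/U = 7 + 1328/U)
(3319460 + k(362))*(3938600 + P(-1426)) = (3319460 + (822 + 362))*(3938600 + (7 + 1328/(-1426))) = (3319460 + 1184)*(3938600 + (7 + 1328*(-1/1426))) = 3320644*(3938600 + (7 - 664/713)) = 3320644*(3938600 + 4327/713) = 3320644*(2808226127/713) = 9325119239265788/713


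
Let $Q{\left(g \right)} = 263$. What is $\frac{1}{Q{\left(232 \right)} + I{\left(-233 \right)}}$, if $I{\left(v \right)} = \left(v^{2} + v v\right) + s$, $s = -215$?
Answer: $\frac{1}{108626} \approx 9.2059 \cdot 10^{-6}$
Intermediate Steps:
$I{\left(v \right)} = -215 + 2 v^{2}$ ($I{\left(v \right)} = \left(v^{2} + v v\right) - 215 = \left(v^{2} + v^{2}\right) - 215 = 2 v^{2} - 215 = -215 + 2 v^{2}$)
$\frac{1}{Q{\left(232 \right)} + I{\left(-233 \right)}} = \frac{1}{263 - \left(215 - 2 \left(-233\right)^{2}\right)} = \frac{1}{263 + \left(-215 + 2 \cdot 54289\right)} = \frac{1}{263 + \left(-215 + 108578\right)} = \frac{1}{263 + 108363} = \frac{1}{108626}$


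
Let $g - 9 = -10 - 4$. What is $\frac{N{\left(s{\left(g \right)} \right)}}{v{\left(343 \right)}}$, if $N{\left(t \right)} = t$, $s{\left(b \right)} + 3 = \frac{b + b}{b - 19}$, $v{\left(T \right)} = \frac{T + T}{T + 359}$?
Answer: $- \frac{3627}{1372} \approx -2.6436$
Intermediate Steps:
$g = -5$ ($g = 9 - 14 = -5$)
$v{\left(T \right)} = \frac{2 T}{359 + T}$
$s{\left(b \right)} = -3 + \frac{2 b}{-19 + b}$ ($s{\left(b \right)} = -3 + \frac{b + b}{b - 19} = -3 + \frac{2 b}{-19 + b}$)
$\frac{N{\left(s{\left(g \right)} \right)}}{v{\left(343 \right)}} = \frac{\frac{1}{-19 - 5} \left(57 - -5\right)}{2 \cdot 343 \frac{1}{359 + 343}} = \frac{\frac{1}{-24} \left(57 + 5\right)}{2 \cdot 343 \cdot \frac{1}{702}} = \frac{\left(- \frac{1}{24}\right) 62}{2 \cdot 343 \cdot \frac{1}{702}} = - \frac{31}{12 \cdot \frac{343}{351}} = \left(- \frac{31}{12}\right) \frac{351}{343} = - \frac{3627}{1372}$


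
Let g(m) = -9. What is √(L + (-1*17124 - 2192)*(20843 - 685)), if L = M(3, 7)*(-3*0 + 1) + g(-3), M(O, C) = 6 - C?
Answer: I*√389371938 ≈ 19733.0*I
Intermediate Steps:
L = -10 (L = (6 - 1*7)*(-3*0 + 1) - 9 = (6 - 7)*(0 + 1) - 9 = -1*1 - 9 = -1 - 9 = -10)
√(L + (-1*17124 - 2192)*(20843 - 685)) = √(-10 + (-1*17124 - 2192)*(20843 - 685)) = √(-10 + (-17124 - 2192)*20158) = √(-10 - 19316*20158) = √(-10 - 389371928) = √(-389371938) = I*√389371938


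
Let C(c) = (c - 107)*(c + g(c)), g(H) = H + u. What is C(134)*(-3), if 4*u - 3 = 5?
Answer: -21870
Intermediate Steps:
u = 2 (u = 3/4 + (1/4)*5 = 3/4 + 5/4 = 2)
g(H) = 2 + H (g(H) = H + 2 = 2 + H)
C(c) = (-107 + c)*(2 + 2*c) (C(c) = (c - 107)*(c + (2 + c)) = (-107 + c)*(2 + 2*c))
C(134)*(-3) = (-214 - 212*134 + 2*134**2)*(-3) = (-214 - 28408 + 2*17956)*(-3) = (-214 - 28408 + 35912)*(-3) = 7290*(-3) = -21870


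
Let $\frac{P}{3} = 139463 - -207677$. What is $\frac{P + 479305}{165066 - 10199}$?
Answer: $\frac{1520725}{154867} \approx 9.8195$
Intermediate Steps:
$P = 1041420$ ($P = 3 \left(139463 - -207677\right) = 3 \left(139463 + 207677\right) = 3 \cdot 347140 = 1041420$)
$\frac{P + 479305}{165066 - 10199} = \frac{1041420 + 479305}{165066 - 10199} = \frac{1520725}{154867}$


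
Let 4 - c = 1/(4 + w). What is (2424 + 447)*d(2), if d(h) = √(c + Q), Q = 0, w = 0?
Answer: 2871*√15/2 ≈ 5559.7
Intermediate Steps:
c = 15/4 (c = 4 - 1/(4 + 0) = 4 - 1/4 = 4 - 1*¼ = 4 - ¼ = 15/4 ≈ 3.7500)
d(h) = √15/2 (d(h) = √(15/4 + 0) = √(15/4) = √15/2)
(2424 + 447)*d(2) = (2424 + 447)*(√15/2) = 2871*(√15/2) = 2871*√15/2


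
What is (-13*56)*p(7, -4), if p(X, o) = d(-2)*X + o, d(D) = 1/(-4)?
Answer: 4186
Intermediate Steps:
d(D) = -¼
p(X, o) = o - X/4 (p(X, o) = -X/4 + o = o - X/4)
(-13*56)*p(7, -4) = (-13*56)*(-4 - ¼*7) = -728*(-4 - 7/4) = -728*(-23/4) = 4186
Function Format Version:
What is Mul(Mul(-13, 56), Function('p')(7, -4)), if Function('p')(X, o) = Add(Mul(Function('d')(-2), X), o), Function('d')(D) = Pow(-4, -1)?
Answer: 4186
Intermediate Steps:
Function('d')(D) = Rational(-1, 4)
Function('p')(X, o) = Add(o, Mul(Rational(-1, 4), X)) (Function('p')(X, o) = Add(Mul(Rational(-1, 4), X), o) = Add(o, Mul(Rational(-1, 4), X)))
Mul(Mul(-13, 56), Function('p')(7, -4)) = Mul(Mul(-13, 56), Add(-4, Mul(Rational(-1, 4), 7))) = Mul(-728, Add(-4, Rational(-7, 4))) = Mul(-728, Rational(-23, 4)) = 4186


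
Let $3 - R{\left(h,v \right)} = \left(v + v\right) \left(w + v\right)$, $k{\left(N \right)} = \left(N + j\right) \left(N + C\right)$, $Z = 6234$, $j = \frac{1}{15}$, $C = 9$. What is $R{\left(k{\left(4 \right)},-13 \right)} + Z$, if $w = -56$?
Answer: $4443$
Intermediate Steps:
$j = \frac{1}{15} \approx 0.066667$
$k{\left(N \right)} = \left(9 + N\right) \left(\frac{1}{15} + N\right)$ ($k{\left(N \right)} = \left(N + \frac{1}{15}\right) \left(N + 9\right) = \left(\frac{1}{15} + N\right) \left(9 + N\right) = \left(9 + N\right) \left(\frac{1}{15} + N\right)$)
$R{\left(h,v \right)} = 3 - 2 v \left(-56 + v\right)$ ($R{\left(h,v \right)} = 3 - \left(v + v\right) \left(-56 + v\right) = 3 - 2 v \left(-56 + v\right)$)
$R{\left(k{\left(4 \right)},-13 \right)} + Z = \left(3 - 2 \left(-13\right)^{2} + 112 \left(-13\right)\right) + 6234 = \left(3 - 338 - 1456\right) + 6234 = -1791 + 6234 = 4443$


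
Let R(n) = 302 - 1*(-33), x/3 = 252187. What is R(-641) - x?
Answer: -756226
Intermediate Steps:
x = 756561 (x = 3*252187 = 756561)
R(n) = 335 (R(n) = 302 + 33 = 335)
R(-641) - x = 335 - 1*756561 = 335 - 756561 = -756226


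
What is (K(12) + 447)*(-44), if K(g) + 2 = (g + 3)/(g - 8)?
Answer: -19745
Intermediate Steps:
K(g) = -2 + (3 + g)/(-8 + g) (K(g) = -2 + (g + 3)/(g - 8) = -2 + (3 + g)/(-8 + g))
(K(12) + 447)*(-44) = ((19 - 1*12)/(-8 + 12) + 447)*(-44) = ((19 - 12)/4 + 447)*(-44) = ((¼)*7 + 447)*(-44) = (7/4 + 447)*(-44) = (1795/4)*(-44) = -19745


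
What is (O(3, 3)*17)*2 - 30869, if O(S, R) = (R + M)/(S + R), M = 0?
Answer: -30852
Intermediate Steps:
O(S, R) = R/(R + S) (O(S, R) = (R + 0)/(S + R) = R/(R + S))
(O(3, 3)*17)*2 - 30869 = ((3/(3 + 3))*17)*2 - 30869 = ((3/6)*17)*2 - 30869 = ((3*(⅙))*17)*2 - 30869 = ((½)*17)*2 - 30869 = (17/2)*2 - 30869 = 17 - 30869 = -30852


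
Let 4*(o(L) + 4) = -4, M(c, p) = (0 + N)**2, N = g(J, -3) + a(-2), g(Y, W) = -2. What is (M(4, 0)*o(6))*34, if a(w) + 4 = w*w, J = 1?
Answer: -680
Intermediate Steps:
a(w) = -4 + w**2 (a(w) = -4 + w*w = -4 + w**2)
N = -2 (N = -2 + (-4 + (-2)**2) = -2 + (-4 + 4) = -2 + 0 = -2)
M(c, p) = 4 (M(c, p) = (0 - 2)**2 = (-2)**2 = 4)
o(L) = -5 (o(L) = -4 + (1/4)*(-4) = -4 - 1 = -5)
(M(4, 0)*o(6))*34 = (4*(-5))*34 = -20*34 = -680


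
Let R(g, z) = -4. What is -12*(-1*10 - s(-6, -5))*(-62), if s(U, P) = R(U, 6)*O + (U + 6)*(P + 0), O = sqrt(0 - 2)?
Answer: -7440 + 2976*I*sqrt(2) ≈ -7440.0 + 4208.7*I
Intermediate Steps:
O = I*sqrt(2) (O = sqrt(-2) = I*sqrt(2) ≈ 1.4142*I)
s(U, P) = P*(6 + U) - 4*I*sqrt(2) (s(U, P) = -4*I*sqrt(2) + (U + 6)*(P + 0) = -4*I*sqrt(2) + (6 + U)*P = -4*I*sqrt(2) + P*(6 + U) = P*(6 + U) - 4*I*sqrt(2))
-12*(-1*10 - s(-6, -5))*(-62) = -12*(-1*10 - (6*(-5) - 5*(-6) - 4*I*sqrt(2)))*(-62) = -12*(-10 - (-30 + 30 - 4*I*sqrt(2)))*(-62) = -12*(-10 - (-4)*I*sqrt(2))*(-62) = -12*(-10 + 4*I*sqrt(2))*(-62) = (120 - 48*I*sqrt(2))*(-62) = -7440 + 2976*I*sqrt(2)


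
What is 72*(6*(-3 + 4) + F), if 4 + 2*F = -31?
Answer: -828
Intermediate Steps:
F = -35/2 (F = -2 + (½)*(-31) = -2 - 31/2 = -35/2 ≈ -17.500)
72*(6*(-3 + 4) + F) = 72*(6*(-3 + 4) - 35/2) = 72*(6*1 - 35/2) = 72*(6 - 35/2) = 72*(-23/2) = -828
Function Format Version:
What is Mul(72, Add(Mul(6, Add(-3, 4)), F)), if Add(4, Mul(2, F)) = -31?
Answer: -828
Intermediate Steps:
F = Rational(-35, 2) (F = Add(-2, Mul(Rational(1, 2), -31)) = Add(-2, Rational(-31, 2)) = Rational(-35, 2) ≈ -17.500)
Mul(72, Add(Mul(6, Add(-3, 4)), F)) = Mul(72, Add(Mul(6, Add(-3, 4)), Rational(-35, 2))) = Mul(72, Add(Mul(6, 1), Rational(-35, 2))) = Mul(72, Add(6, Rational(-35, 2))) = Mul(72, Rational(-23, 2)) = -828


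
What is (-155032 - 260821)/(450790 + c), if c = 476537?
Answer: -415853/927327 ≈ -0.44844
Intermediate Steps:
(-155032 - 260821)/(450790 + c) = (-155032 - 260821)/(450790 + 476537) = -415853/927327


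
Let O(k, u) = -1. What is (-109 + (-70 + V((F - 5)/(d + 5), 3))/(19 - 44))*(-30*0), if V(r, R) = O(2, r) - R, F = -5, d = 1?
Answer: 0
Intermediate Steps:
V(r, R) = -1 - R
(-109 + (-70 + V((F - 5)/(d + 5), 3))/(19 - 44))*(-30*0) = (-109 + (-70 + (-1 - 1*3))/(19 - 44))*(-30*0) = (-109 + (-70 + (-1 - 3))/(-25))*0 = (-109 + (-70 - 4)*(-1/25))*0 = (-109 - 74*(-1/25))*0 = (-109 + 74/25)*0 = -2651/25*0 = 0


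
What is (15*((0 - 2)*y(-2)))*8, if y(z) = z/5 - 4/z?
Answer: -384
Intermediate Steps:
y(z) = -4/z + z/5 (y(z) = z*(⅕) - 4/z = z/5 - 4/z = -4/z + z/5)
(15*((0 - 2)*y(-2)))*8 = (15*((0 - 2)*(-4/(-2) + (⅕)*(-2))))*8 = (15*(-2*(-4*(-½) - ⅖)))*8 = (15*(-2*(2 - ⅖)))*8 = (15*(-2*8/5))*8 = (15*(-16/5))*8 = -48*8 = -384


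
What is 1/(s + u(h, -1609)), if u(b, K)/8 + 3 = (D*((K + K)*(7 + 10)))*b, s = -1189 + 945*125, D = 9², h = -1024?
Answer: 1/36300392624 ≈ 2.7548e-11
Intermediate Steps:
D = 81
s = 116936 (s = -1189 + 118125 = 116936)
u(b, K) = -24 + 22032*K*b (u(b, K) = -24 + 8*((81*((K + K)*(7 + 10)))*b) = -24 + 8*((81*((2*K)*17))*b) = -24 + 8*((81*(34*K))*b) = -24 + 8*((2754*K)*b) = -24 + 8*(2754*K*b) = -24 + 22032*K*b)
1/(s + u(h, -1609)) = 1/(116936 + (-24 + 22032*(-1609)*(-1024))) = 1/(116936 + (-24 + 36300275712)) = 1/(116936 + 36300275688) = 1/36300392624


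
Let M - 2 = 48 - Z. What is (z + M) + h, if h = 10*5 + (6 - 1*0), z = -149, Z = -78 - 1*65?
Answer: 100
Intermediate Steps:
Z = -143 (Z = -78 - 65 = -143)
M = 193 (M = 2 + (48 - 1*(-143)) = 2 + (48 + 143) = 2 + 191 = 193)
h = 56 (h = 50 + (6 + 0) = 50 + 6 = 56)
(z + M) + h = (-149 + 193) + 56 = 44 + 56 = 100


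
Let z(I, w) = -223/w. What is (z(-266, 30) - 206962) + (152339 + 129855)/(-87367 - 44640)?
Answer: -8115355301/39210 ≈ -2.0697e+5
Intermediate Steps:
(z(-266, 30) - 206962) + (152339 + 129855)/(-87367 - 44640) = (-223/30 - 206962) + (152339 + 129855)/(-87367 - 44640) = (-223*1/30 - 206962) + 282194/(-132007) = (-223/30 - 206962) + 282194*(-1/132007) = -6209083/30 - 2794/1307 = -8115355301/39210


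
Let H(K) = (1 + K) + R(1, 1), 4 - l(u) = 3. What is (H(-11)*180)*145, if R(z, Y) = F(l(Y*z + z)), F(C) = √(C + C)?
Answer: -261000 + 26100*√2 ≈ -2.2409e+5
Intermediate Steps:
l(u) = 1 (l(u) = 4 - 1*3 = 4 - 3 = 1)
F(C) = √2*√C (F(C) = √(2*C) = √2*√C)
R(z, Y) = √2 (R(z, Y) = √2*√1 = √2*1 = √2)
H(K) = 1 + K + √2 (H(K) = (1 + K) + √2 = 1 + K + √2)
(H(-11)*180)*145 = ((1 - 11 + √2)*180)*145 = ((-10 + √2)*180)*145 = (-1800 + 180*√2)*145 = -261000 + 26100*√2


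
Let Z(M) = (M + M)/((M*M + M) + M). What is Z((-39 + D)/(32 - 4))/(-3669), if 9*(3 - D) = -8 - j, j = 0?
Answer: -42/57481 ≈ -0.00073068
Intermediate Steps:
D = 35/9 (D = 3 - (-8 - 1*0)/9 = 3 - (-8 + 0)/9 = 3 - ⅑*(-8) = 3 + 8/9 = 35/9 ≈ 3.8889)
Z(M) = 2*M/(M² + 2*M) (Z(M) = (2*M)/((M² + M) + M) = (2*M)/((M + M²) + M) = (2*M)/(M² + 2*M) = 2*M/(M² + 2*M))
Z((-39 + D)/(32 - 4))/(-3669) = (2/(2 + (-39 + 35/9)/(32 - 4)))/(-3669) = (2/(2 - 316/9/28))*(-1/3669) = (2/(2 - 316/9*1/28))*(-1/3669) = (2/(2 - 79/63))*(-1/3669) = (2/(47/63))*(-1/3669) = (2*(63/47))*(-1/3669) = (126/47)*(-1/3669) = -42/57481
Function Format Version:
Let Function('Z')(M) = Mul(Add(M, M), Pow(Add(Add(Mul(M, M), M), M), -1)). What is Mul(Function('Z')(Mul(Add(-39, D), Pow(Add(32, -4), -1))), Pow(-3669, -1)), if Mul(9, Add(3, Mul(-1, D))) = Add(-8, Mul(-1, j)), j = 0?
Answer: Rational(-42, 57481) ≈ -0.00073068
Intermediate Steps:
D = Rational(35, 9) (D = Add(3, Mul(Rational(-1, 9), Add(-8, Mul(-1, 0)))) = Add(3, Mul(Rational(-1, 9), Add(-8, 0))) = Add(3, Mul(Rational(-1, 9), -8)) = Add(3, Rational(8, 9)) = Rational(35, 9) ≈ 3.8889)
Function('Z')(M) = Mul(2, M, Pow(Add(Pow(M, 2), Mul(2, M)), -1)) (Function('Z')(M) = Mul(Mul(2, M), Pow(Add(Add(Pow(M, 2), M), M), -1)) = Mul(Mul(2, M), Pow(Add(Add(M, Pow(M, 2)), M), -1)) = Mul(Mul(2, M), Pow(Add(Pow(M, 2), Mul(2, M)), -1)) = Mul(2, M, Pow(Add(Pow(M, 2), Mul(2, M)), -1)))
Mul(Function('Z')(Mul(Add(-39, D), Pow(Add(32, -4), -1))), Pow(-3669, -1)) = Mul(Mul(2, Pow(Add(2, Mul(Add(-39, Rational(35, 9)), Pow(Add(32, -4), -1))), -1)), Pow(-3669, -1)) = Mul(Mul(2, Pow(Add(2, Mul(Rational(-316, 9), Pow(28, -1))), -1)), Rational(-1, 3669)) = Mul(Mul(2, Pow(Add(2, Mul(Rational(-316, 9), Rational(1, 28))), -1)), Rational(-1, 3669)) = Mul(Mul(2, Pow(Add(2, Rational(-79, 63)), -1)), Rational(-1, 3669)) = Mul(Mul(2, Pow(Rational(47, 63), -1)), Rational(-1, 3669)) = Mul(Mul(2, Rational(63, 47)), Rational(-1, 3669)) = Mul(Rational(126, 47), Rational(-1, 3669)) = Rational(-42, 57481)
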